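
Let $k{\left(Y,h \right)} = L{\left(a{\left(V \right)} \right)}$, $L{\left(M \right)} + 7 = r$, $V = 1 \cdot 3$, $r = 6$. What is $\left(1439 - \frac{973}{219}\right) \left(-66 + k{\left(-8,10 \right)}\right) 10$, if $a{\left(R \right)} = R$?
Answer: $- \frac{210492560}{219} \approx -9.6115 \cdot 10^{5}$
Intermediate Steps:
$V = 3$
$L{\left(M \right)} = -1$ ($L{\left(M \right)} = -7 + 6 = -1$)
$k{\left(Y,h \right)} = -1$
$\left(1439 - \frac{973}{219}\right) \left(-66 + k{\left(-8,10 \right)}\right) 10 = \left(1439 - \frac{973}{219}\right) \left(-66 - 1\right) 10 = \left(1439 - \frac{973}{219}\right) \left(\left(-67\right) 10\right) = \left(1439 - \frac{973}{219}\right) \left(-670\right) = \frac{314168}{219} \left(-670\right) = - \frac{210492560}{219}$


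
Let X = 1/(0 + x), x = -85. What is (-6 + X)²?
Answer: 261121/7225 ≈ 36.141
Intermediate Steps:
X = -1/85 (X = 1/(0 - 85) = 1/(-85) = -1/85 ≈ -0.011765)
(-6 + X)² = (-6 - 1/85)² = (-511/85)² = 261121/7225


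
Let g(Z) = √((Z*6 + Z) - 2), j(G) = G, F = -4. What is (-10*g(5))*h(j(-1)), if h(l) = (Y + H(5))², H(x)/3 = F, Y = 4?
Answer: -640*√33 ≈ -3676.5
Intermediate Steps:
H(x) = -12 (H(x) = 3*(-4) = -12)
g(Z) = √(-2 + 7*Z) (g(Z) = √((6*Z + Z) - 2) = √(7*Z - 2) = √(-2 + 7*Z))
h(l) = 64 (h(l) = (4 - 12)² = (-8)² = 64)
(-10*g(5))*h(j(-1)) = -10*√(-2 + 7*5)*64 = -10*√(-2 + 35)*64 = -10*√33*64 = -640*√33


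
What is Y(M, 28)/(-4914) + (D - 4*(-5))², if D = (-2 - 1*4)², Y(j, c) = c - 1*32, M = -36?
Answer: 7705154/2457 ≈ 3136.0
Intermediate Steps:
Y(j, c) = -32 + c (Y(j, c) = c - 32 = -32 + c)
D = 36 (D = (-2 - 4)² = (-6)² = 36)
Y(M, 28)/(-4914) + (D - 4*(-5))² = (-32 + 28)/(-4914) + (36 - 4*(-5))² = -4*(-1/4914) + (36 + 20)² = 2/2457 + 56² = 2/2457 + 3136 = 7705154/2457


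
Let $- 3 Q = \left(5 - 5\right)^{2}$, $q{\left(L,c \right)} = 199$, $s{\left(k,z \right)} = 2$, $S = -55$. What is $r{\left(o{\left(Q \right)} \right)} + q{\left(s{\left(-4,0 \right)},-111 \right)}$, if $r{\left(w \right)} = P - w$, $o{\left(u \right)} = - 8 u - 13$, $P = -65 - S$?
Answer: $202$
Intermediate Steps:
$P = -10$ ($P = -65 - -55 = -65 + 55 = -10$)
$Q = 0$ ($Q = - \frac{\left(5 - 5\right)^{2}}{3} = - \frac{0^{2}}{3} = \left(- \frac{1}{3}\right) 0 = 0$)
$o{\left(u \right)} = -13 - 8 u$
$r{\left(w \right)} = -10 - w$
$r{\left(o{\left(Q \right)} \right)} + q{\left(s{\left(-4,0 \right)},-111 \right)} = \left(-10 - \left(-13 - 0\right)\right) + 199 = \left(-10 - \left(-13 + 0\right)\right) + 199 = \left(-10 - -13\right) + 199 = \left(-10 + 13\right) + 199 = 3 + 199 = 202$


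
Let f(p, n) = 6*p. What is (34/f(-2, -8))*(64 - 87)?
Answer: 391/6 ≈ 65.167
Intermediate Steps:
(34/f(-2, -8))*(64 - 87) = (34/((6*(-2))))*(64 - 87) = (34/(-12))*(-23) = (34*(-1/12))*(-23) = -17/6*(-23) = 391/6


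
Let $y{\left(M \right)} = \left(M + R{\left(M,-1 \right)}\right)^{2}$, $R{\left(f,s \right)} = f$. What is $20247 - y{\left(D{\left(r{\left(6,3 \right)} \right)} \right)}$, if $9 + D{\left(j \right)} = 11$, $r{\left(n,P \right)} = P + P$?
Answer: $20231$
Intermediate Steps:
$r{\left(n,P \right)} = 2 P$
$D{\left(j \right)} = 2$ ($D{\left(j \right)} = -9 + 11 = 2$)
$y{\left(M \right)} = 4 M^{2}$ ($y{\left(M \right)} = \left(M + M\right)^{2} = \left(2 M\right)^{2} = 4 M^{2}$)
$20247 - y{\left(D{\left(r{\left(6,3 \right)} \right)} \right)} = 20247 - 4 \cdot 2^{2} = 20247 - 4 \cdot 4 = 20247 - 16 = 20231$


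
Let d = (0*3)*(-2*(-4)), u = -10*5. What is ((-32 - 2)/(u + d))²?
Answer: 289/625 ≈ 0.46240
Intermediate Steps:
u = -50
d = 0 (d = 0*8 = 0)
((-32 - 2)/(u + d))² = ((-32 - 2)/(-50 + 0))² = (-34/(-50))² = (-34*(-1/50))² = (17/25)² = 289/625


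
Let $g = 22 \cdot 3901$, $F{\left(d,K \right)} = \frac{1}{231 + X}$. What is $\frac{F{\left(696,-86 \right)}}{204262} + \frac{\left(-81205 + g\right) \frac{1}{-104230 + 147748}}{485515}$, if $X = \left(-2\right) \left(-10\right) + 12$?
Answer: $\frac{22429838731}{94587481536153635} \approx 2.3713 \cdot 10^{-7}$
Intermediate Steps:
$X = 32$ ($X = 20 + 12 = 32$)
$F{\left(d,K \right)} = \frac{1}{263}$ ($F{\left(d,K \right)} = \frac{1}{231 + 32} = \frac{1}{263}$)
$g = 85822$
$\frac{F{\left(696,-86 \right)}}{204262} + \frac{\left(-81205 + g\right) \frac{1}{-104230 + 147748}}{485515} = \frac{1}{263 \cdot 204262} + \frac{\left(-81205 + 85822\right) \frac{1}{-104230 + 147748}}{485515} = \frac{1}{263} \cdot \frac{1}{204262} + \frac{4617}{43518} \cdot \frac{1}{485515} = \frac{1}{53720906} + 4617 \cdot \frac{1}{43518} \cdot \frac{1}{485515} = \frac{1}{53720906} + \frac{1539}{14506} \cdot \frac{1}{485515} = \frac{1}{53720906} + \frac{1539}{7042880590} = \frac{22429838731}{94587481536153635}$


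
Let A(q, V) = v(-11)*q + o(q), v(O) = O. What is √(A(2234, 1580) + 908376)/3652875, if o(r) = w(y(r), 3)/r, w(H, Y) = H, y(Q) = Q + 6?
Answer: √1102711284618/4080261375 ≈ 0.00025736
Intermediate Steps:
y(Q) = 6 + Q
o(r) = (6 + r)/r
A(q, V) = -11*q + (6 + q)/q
√(A(2234, 1580) + 908376)/3652875 = √((1 - 11*2234 + 6/2234) + 908376)/3652875 = √((1 - 24574 + 6*(1/2234)) + 908376)*(1/3652875) = √((1 - 24574 + 3/1117) + 908376)*(1/3652875) = √(-27448038/1117 + 908376)*(1/3652875) = √(987207954/1117)*(1/3652875) = (√1102711284618/1117)*(1/3652875) = √1102711284618/4080261375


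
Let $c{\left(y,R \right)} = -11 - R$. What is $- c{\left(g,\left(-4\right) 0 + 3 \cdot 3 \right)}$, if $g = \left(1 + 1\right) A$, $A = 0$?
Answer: $20$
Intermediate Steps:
$g = 0$ ($g = \left(1 + 1\right) 0 = 2 \cdot 0 = 0$)
$- c{\left(g,\left(-4\right) 0 + 3 \cdot 3 \right)} = - (-11 - \left(\left(-4\right) 0 + 3 \cdot 3\right)) = - (-11 - \left(0 + 9\right)) = - (-11 - 9) = \left(-1\right) \left(-20\right) = 20$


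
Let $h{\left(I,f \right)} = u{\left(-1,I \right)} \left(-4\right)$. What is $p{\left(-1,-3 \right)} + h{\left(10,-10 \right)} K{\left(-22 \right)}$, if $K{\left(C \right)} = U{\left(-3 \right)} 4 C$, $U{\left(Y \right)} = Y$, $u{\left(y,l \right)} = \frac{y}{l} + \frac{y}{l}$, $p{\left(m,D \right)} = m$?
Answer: $\frac{1051}{5} \approx 210.2$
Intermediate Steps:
$u{\left(y,l \right)} = \frac{2 y}{l}$
$h{\left(I,f \right)} = \frac{8}{I}$ ($h{\left(I,f \right)} = 2 \left(-1\right) \frac{1}{I} \left(-4\right) = - \frac{2}{I} \left(-4\right) = \frac{8}{I}$)
$K{\left(C \right)} = - 12 C$ ($K{\left(C \right)} = \left(-3\right) 4 C = - 12 C$)
$p{\left(-1,-3 \right)} + h{\left(10,-10 \right)} K{\left(-22 \right)} = -1 + \frac{8}{10} \left(\left(-12\right) \left(-22\right)\right) = -1 + 8 \cdot \frac{1}{10} \cdot 264 = -1 + \frac{4}{5} \cdot 264 = -1 + \frac{1056}{5} = \frac{1051}{5}$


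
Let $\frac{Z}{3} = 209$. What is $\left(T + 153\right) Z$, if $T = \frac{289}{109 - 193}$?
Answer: $\frac{2625667}{28} \approx 93774.0$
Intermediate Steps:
$Z = 627$ ($Z = 3 \cdot 209 = 627$)
$T = - \frac{289}{84}$ ($T = \frac{289}{-84} = 289 \left(- \frac{1}{84}\right) = - \frac{289}{84} \approx -3.4405$)
$\left(T + 153\right) Z = \left(- \frac{289}{84} + 153\right) 627 = \frac{12563}{84} \cdot 627 = \frac{2625667}{28}$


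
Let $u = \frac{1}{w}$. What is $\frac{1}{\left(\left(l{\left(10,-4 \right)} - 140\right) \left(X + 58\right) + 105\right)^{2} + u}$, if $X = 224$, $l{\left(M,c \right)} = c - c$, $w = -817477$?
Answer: $\frac{817477}{1267408676953124} \approx 6.45 \cdot 10^{-10}$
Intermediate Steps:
$l{\left(M,c \right)} = 0$
$u = - \frac{1}{817477}$ ($u = \frac{1}{-817477} = - \frac{1}{817477} \approx -1.2233 \cdot 10^{-6}$)
$\frac{1}{\left(\left(l{\left(10,-4 \right)} - 140\right) \left(X + 58\right) + 105\right)^{2} + u} = \frac{1}{\left(\left(0 - 140\right) \left(224 + 58\right) + 105\right)^{2} - \frac{1}{817477}} = \frac{1}{\left(\left(-140\right) 282 + 105\right)^{2} - \frac{1}{817477}} = \frac{1}{\left(-39480 + 105\right)^{2} - \frac{1}{817477}} = \frac{1}{\left(-39375\right)^{2} - \frac{1}{817477}} = \frac{1}{1550390625 - \frac{1}{817477}} = \frac{1}{\frac{1267408676953124}{817477}} = \frac{817477}{1267408676953124}$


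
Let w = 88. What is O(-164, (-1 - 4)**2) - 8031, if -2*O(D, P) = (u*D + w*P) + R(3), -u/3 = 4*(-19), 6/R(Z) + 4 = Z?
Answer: 9568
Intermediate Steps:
R(Z) = 6/(-4 + Z)
u = 228 (u = -12*(-19) = -3*(-76) = 228)
O(D, P) = 3 - 114*D - 44*P (O(D, P) = -((228*D + 88*P) + 6/(-4 + 3))/2 = -((88*P + 228*D) + 6/(-1))/2 = -((88*P + 228*D) + 6*(-1))/2 = -((88*P + 228*D) - 6)/2 = -(-6 + 88*P + 228*D)/2 = 3 - 114*D - 44*P)
O(-164, (-1 - 4)**2) - 8031 = (3 - 114*(-164) - 44*(-1 - 4)**2) - 8031 = (3 + 18696 - 44*(-5)**2) - 8031 = (3 + 18696 - 44*25) - 8031 = (3 + 18696 - 1100) - 8031 = 17599 - 8031 = 9568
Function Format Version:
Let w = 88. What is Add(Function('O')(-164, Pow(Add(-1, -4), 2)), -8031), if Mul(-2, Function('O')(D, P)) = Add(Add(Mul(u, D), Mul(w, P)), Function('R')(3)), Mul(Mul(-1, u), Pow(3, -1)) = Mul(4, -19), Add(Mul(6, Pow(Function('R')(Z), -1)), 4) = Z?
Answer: 9568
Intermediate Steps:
Function('R')(Z) = Mul(6, Pow(Add(-4, Z), -1))
u = 228 (u = Mul(-3, Mul(4, -19)) = Mul(-3, -76) = 228)
Function('O')(D, P) = Add(3, Mul(-114, D), Mul(-44, P)) (Function('O')(D, P) = Mul(Rational(-1, 2), Add(Add(Mul(228, D), Mul(88, P)), Mul(6, Pow(Add(-4, 3), -1)))) = Mul(Rational(-1, 2), Add(Add(Mul(88, P), Mul(228, D)), Mul(6, Pow(-1, -1)))) = Mul(Rational(-1, 2), Add(Add(Mul(88, P), Mul(228, D)), Mul(6, -1))) = Mul(Rational(-1, 2), Add(Add(Mul(88, P), Mul(228, D)), -6)) = Mul(Rational(-1, 2), Add(-6, Mul(88, P), Mul(228, D))) = Add(3, Mul(-114, D), Mul(-44, P)))
Add(Function('O')(-164, Pow(Add(-1, -4), 2)), -8031) = Add(Add(3, Mul(-114, -164), Mul(-44, Pow(Add(-1, -4), 2))), -8031) = Add(Add(3, 18696, Mul(-44, Pow(-5, 2))), -8031) = Add(Add(3, 18696, Mul(-44, 25)), -8031) = Add(Add(3, 18696, -1100), -8031) = Add(17599, -8031) = 9568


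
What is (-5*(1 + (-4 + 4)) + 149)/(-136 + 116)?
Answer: -36/5 ≈ -7.2000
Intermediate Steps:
(-5*(1 + (-4 + 4)) + 149)/(-136 + 116) = (-5*(1 + 0) + 149)/(-20) = -(-5*1 + 149)/20 = -(-5 + 149)/20 = -1/20*144 = -36/5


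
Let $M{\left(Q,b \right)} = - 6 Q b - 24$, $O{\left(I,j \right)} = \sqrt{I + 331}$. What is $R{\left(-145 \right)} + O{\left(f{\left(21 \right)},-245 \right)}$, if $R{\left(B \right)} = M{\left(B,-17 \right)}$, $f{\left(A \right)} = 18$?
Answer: $-14814 + \sqrt{349} \approx -14795.0$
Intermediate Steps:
$O{\left(I,j \right)} = \sqrt{331 + I}$
$M{\left(Q,b \right)} = -24 - 6 Q b$ ($M{\left(Q,b \right)} = - 6 Q b - 24 = -24 - 6 Q b$)
$R{\left(B \right)} = -24 + 102 B$ ($R{\left(B \right)} = -24 - 6 B \left(-17\right) = -24 + 102 B$)
$R{\left(-145 \right)} + O{\left(f{\left(21 \right)},-245 \right)} = \left(-24 + 102 \left(-145\right)\right) + \sqrt{331 + 18} = \left(-24 - 14790\right) + \sqrt{349} = -14814 + \sqrt{349}$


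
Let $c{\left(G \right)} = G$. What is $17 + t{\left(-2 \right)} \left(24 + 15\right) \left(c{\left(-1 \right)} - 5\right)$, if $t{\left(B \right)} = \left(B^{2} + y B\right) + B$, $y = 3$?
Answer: $953$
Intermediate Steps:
$t{\left(B \right)} = B^{2} + 4 B$ ($t{\left(B \right)} = \left(B^{2} + 3 B\right) + B = B^{2} + 4 B$)
$17 + t{\left(-2 \right)} \left(24 + 15\right) \left(c{\left(-1 \right)} - 5\right) = 17 + - 2 \left(4 - 2\right) \left(24 + 15\right) \left(-1 - 5\right) = 17 + \left(-2\right) 2 \cdot 39 \left(-6\right) = 17 - -936 = 17 + 936 = 953$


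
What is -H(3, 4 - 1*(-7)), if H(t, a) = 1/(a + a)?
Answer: -1/22 ≈ -0.045455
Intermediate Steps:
H(t, a) = 1/(2*a)
-H(3, 4 - 1*(-7)) = -1/(2*(4 - 1*(-7))) = -1/(2*(4 + 7)) = -1/(2*11) = -1*1/22 = -1/22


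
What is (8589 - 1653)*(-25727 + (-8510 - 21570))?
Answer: -387077352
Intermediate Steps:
(8589 - 1653)*(-25727 + (-8510 - 21570)) = 6936*(-25727 - 30080) = 6936*(-55807) = -387077352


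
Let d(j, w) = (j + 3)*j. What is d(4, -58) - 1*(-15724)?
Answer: 15752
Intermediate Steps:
d(j, w) = j*(3 + j) (d(j, w) = (3 + j)*j = j*(3 + j))
d(4, -58) - 1*(-15724) = 4*(3 + 4) - 1*(-15724) = 4*7 + 15724 = 28 + 15724 = 15752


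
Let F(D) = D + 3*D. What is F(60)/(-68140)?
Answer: -12/3407 ≈ -0.0035222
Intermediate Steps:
F(D) = 4*D
F(60)/(-68140) = (4*60)/(-68140) = 240*(-1/68140) = -12/3407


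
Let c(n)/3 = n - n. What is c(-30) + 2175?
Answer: 2175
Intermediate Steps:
c(n) = 0 (c(n) = 3*(n - n) = 3*0 = 0)
c(-30) + 2175 = 0 + 2175 = 2175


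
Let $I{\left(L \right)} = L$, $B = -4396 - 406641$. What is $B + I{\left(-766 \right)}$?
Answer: $-411803$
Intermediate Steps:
$B = -411037$ ($B = -4396 - 406641 = -411037$)
$B + I{\left(-766 \right)} = -411037 - 766 = -411803$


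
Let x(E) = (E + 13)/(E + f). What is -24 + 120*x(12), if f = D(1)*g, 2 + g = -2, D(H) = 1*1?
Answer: 351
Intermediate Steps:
D(H) = 1
g = -4 (g = -2 - 2 = -4)
f = -4 (f = 1*(-4) = -4)
x(E) = (13 + E)/(-4 + E) (x(E) = (E + 13)/(E - 4) = (13 + E)/(-4 + E))
-24 + 120*x(12) = -24 + 120*((13 + 12)/(-4 + 12)) = -24 + 120*(25/8) = -24 + 375 = 351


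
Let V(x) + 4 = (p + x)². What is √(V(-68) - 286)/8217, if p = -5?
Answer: √5039/8217 ≈ 0.0086389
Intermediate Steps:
V(x) = -4 + (-5 + x)²
√(V(-68) - 286)/8217 = √((-4 + (-5 - 68)²) - 286)/8217 = √((-4 + (-73)²) - 286)*(1/8217) = √((-4 + 5329) - 286)*(1/8217) = √(5325 - 286)*(1/8217) = √5039*(1/8217) = √5039/8217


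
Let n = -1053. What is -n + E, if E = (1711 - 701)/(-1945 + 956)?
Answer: 1040407/989 ≈ 1052.0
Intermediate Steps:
E = -1010/989 (E = 1010/(-989) = 1010*(-1/989) = -1010/989 ≈ -1.0212)
-n + E = -1*(-1053) - 1010/989 = 1053 - 1010/989 = 1040407/989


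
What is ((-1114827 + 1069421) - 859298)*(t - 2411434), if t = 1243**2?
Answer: 783821975040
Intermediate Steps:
t = 1545049
((-1114827 + 1069421) - 859298)*(t - 2411434) = ((-1114827 + 1069421) - 859298)*(1545049 - 2411434) = (-45406 - 859298)*(-866385) = -904704*(-866385) = 783821975040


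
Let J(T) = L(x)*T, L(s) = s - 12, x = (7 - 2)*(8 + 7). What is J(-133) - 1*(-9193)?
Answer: 814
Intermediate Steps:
x = 75 (x = 5*15 = 75)
L(s) = -12 + s
J(T) = 63*T (J(T) = (-12 + 75)*T = 63*T)
J(-133) - 1*(-9193) = 63*(-133) - 1*(-9193) = -8379 + 9193 = 814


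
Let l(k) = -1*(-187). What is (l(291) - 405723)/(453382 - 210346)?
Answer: -101384/60759 ≈ -1.6686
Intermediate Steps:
l(k) = 187
(l(291) - 405723)/(453382 - 210346) = (187 - 405723)/(453382 - 210346) = -405536/243036 = -405536*1/243036 = -101384/60759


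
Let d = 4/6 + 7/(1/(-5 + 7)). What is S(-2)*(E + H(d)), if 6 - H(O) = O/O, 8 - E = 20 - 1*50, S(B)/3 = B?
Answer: -258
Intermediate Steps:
S(B) = 3*B
E = 38 (E = 8 - (20 - 1*50) = 8 - (20 - 50) = 8 - 1*(-30) = 8 + 30 = 38)
d = 44/3 (d = 4*(⅙) + 7/(1/2) = ⅔ + 7/(½) = ⅔ + 7*2 = ⅔ + 14 = 44/3 ≈ 14.667)
H(O) = 5 (H(O) = 6 - O/O = 6 - 1*1 = 6 - 1 = 5)
S(-2)*(E + H(d)) = (3*(-2))*(38 + 5) = -6*43 = -258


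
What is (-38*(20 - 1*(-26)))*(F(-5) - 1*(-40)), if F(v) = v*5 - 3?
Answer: -20976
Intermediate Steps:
F(v) = -3 + 5*v (F(v) = 5*v - 3 = -3 + 5*v)
(-38*(20 - 1*(-26)))*(F(-5) - 1*(-40)) = (-38*(20 - 1*(-26)))*((-3 + 5*(-5)) - 1*(-40)) = (-38*(20 + 26))*((-3 - 25) + 40) = (-38*46)*(-28 + 40) = -1748*12 = -20976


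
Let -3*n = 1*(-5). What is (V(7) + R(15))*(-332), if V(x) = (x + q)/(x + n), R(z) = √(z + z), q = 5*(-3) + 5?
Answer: 1494/13 - 332*√30 ≈ -1703.5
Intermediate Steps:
q = -10 (q = -15 + 5 = -10)
R(z) = √2*√z (R(z) = √(2*z) = √2*√z)
n = 5/3 (n = -(-5)/3 = -⅓*(-5) = 5/3 ≈ 1.6667)
V(x) = (-10 + x)/(5/3 + x) (V(x) = (x - 10)/(x + 5/3) = (-10 + x)/(5/3 + x))
(V(7) + R(15))*(-332) = (3*(-10 + 7)/(5 + 3*7) + √2*√15)*(-332) = (3*(-3)/(5 + 21) + √30)*(-332) = (3*(-3)/26 + √30)*(-332) = (3*(1/26)*(-3) + √30)*(-332) = (-9/26 + √30)*(-332) = 1494/13 - 332*√30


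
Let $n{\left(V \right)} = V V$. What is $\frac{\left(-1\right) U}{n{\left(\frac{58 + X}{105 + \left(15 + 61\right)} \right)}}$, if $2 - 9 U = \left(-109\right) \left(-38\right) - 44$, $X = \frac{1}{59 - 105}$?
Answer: $\frac{283944042496}{64016001} \approx 4435.5$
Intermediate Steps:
$X = - \frac{1}{46}$ ($X = \frac{1}{-46} = - \frac{1}{46} \approx -0.021739$)
$U = - \frac{4096}{9}$ ($U = \frac{2}{9} - \frac{\left(-109\right) \left(-38\right) - 44}{9} = \frac{2}{9} - \frac{4142 - 44}{9} = \frac{2}{9} - \frac{1366}{3} = - \frac{4096}{9} \approx -455.11$)
$n{\left(V \right)} = V^{2}$
$\frac{\left(-1\right) U}{n{\left(\frac{58 + X}{105 + \left(15 + 61\right)} \right)}} = \frac{\left(-1\right) \left(- \frac{4096}{9}\right)}{\left(\frac{58 - \frac{1}{46}}{105 + \left(15 + 61\right)}\right)^{2}} = \frac{4096}{9 \left(\frac{2667}{46 \left(105 + 76\right)}\right)^{2}} = \frac{4096}{9 \left(\frac{2667}{46 \cdot 181}\right)^{2}} = \frac{4096}{9 \left(\frac{2667}{46} \cdot \frac{1}{181}\right)^{2}} = \frac{4096}{9 \left(\frac{2667}{8326}\right)^{2}} = \frac{4096}{9 \cdot \frac{7112889}{69322276}} = \frac{4096}{9} \cdot \frac{69322276}{7112889} = \frac{283944042496}{64016001}$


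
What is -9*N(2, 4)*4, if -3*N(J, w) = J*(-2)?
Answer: -48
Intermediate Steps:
N(J, w) = 2*J/3 (N(J, w) = -J*(-2)/3 = -(-2)*J/3 = 2*J/3)
-9*N(2, 4)*4 = -6*2*4 = -9*4/3*4 = -12*4 = -48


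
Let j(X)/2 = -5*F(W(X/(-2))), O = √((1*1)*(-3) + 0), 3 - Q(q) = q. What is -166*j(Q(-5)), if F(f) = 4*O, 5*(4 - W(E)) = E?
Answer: 6640*I*√3 ≈ 11501.0*I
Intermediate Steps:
Q(q) = 3 - q
O = I*√3 (O = √(1*(-3) + 0) = √(-3 + 0) = √(-3) = I*√3 ≈ 1.732*I)
W(E) = 4 - E/5
F(f) = 4*I*√3 (F(f) = 4*(I*√3) = 4*I*√3)
j(X) = -40*I*√3 (j(X) = 2*(-20*I*√3) = -40*I*√3)
-166*j(Q(-5)) = -(-6640)*I*√3 = 6640*I*√3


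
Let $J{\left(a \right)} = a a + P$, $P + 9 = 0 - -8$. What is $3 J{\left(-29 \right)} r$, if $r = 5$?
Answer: $12600$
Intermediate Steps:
$P = -1$ ($P = -9 + \left(0 - -8\right) = -9 + \left(0 + 8\right) = -9 + 8 = -1$)
$J{\left(a \right)} = -1 + a^{2}$ ($J{\left(a \right)} = a a - 1 = a^{2} - 1 = -1 + a^{2}$)
$3 J{\left(-29 \right)} r = 3 \left(-1 + \left(-29\right)^{2}\right) 5 = 3 \left(-1 + 841\right) 5 = 3 \cdot 840 \cdot 5 = 3 \cdot 4200 = 12600$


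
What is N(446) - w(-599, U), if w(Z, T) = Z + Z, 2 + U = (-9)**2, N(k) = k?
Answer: 1644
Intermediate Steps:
U = 79 (U = -2 + (-9)**2 = -2 + 81 = 79)
w(Z, T) = 2*Z
N(446) - w(-599, U) = 446 - 2*(-599) = 446 - 1*(-1198) = 446 + 1198 = 1644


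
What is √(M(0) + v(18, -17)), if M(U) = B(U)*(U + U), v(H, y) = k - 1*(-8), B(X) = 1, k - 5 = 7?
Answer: 2*√5 ≈ 4.4721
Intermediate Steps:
k = 12 (k = 5 + 7 = 12)
v(H, y) = 20 (v(H, y) = 12 - 1*(-8) = 12 + 8 = 20)
M(U) = 2*U (M(U) = 1*(U + U) = 1*(2*U) = 2*U)
√(M(0) + v(18, -17)) = √(2*0 + 20) = √(0 + 20) = √20 = 2*√5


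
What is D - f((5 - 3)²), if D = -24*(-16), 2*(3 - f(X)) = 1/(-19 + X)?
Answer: 11429/30 ≈ 380.97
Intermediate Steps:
f(X) = 3 - 1/(2*(-19 + X))
D = 384
D - f((5 - 3)²) = 384 - (-115 + 6*(5 - 3)²)/(2*(-19 + (5 - 3)²)) = 384 - (-115 + 6*2²)/(2*(-19 + 2²)) = 384 - (-115 + 6*4)/(2*(-19 + 4)) = 384 - (-115 + 24)/(2*(-15)) = 384 - (-1)*(-91)/(2*15) = 384 - 1*91/30 = 384 - 91/30 = 11429/30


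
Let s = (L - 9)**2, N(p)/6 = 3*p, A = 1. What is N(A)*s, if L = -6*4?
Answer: 19602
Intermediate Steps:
N(p) = 18*p (N(p) = 6*(3*p) = 18*p)
L = -24
s = 1089 (s = (-24 - 9)**2 = (-33)**2 = 1089)
N(A)*s = (18*1)*1089 = 18*1089 = 19602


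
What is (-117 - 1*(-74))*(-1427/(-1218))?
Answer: -61361/1218 ≈ -50.378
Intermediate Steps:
(-117 - 1*(-74))*(-1427/(-1218)) = (-117 + 74)*(-1427*(-1/1218)) = -43*1427/1218 = -61361/1218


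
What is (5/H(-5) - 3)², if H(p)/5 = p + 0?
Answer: 256/25 ≈ 10.240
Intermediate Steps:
H(p) = 5*p (H(p) = 5*(p + 0) = 5*p)
(5/H(-5) - 3)² = (5/((5*(-5))) - 3)² = (5/(-25) - 3)² = (5*(-1/25) - 3)² = (-⅕ - 3)² = (-16/5)² = 256/25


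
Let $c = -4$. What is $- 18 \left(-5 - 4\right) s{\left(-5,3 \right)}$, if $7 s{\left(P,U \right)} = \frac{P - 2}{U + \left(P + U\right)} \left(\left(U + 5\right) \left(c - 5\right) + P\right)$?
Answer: $12474$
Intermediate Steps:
$s{\left(P,U \right)} = \frac{\left(-2 + P\right) \left(-45 + P - 9 U\right)}{7 \left(P + 2 U\right)}$ ($s{\left(P,U \right)} = \frac{\frac{P - 2}{U + \left(P + U\right)} \left(\left(U + 5\right) \left(-4 - 5\right) + P\right)}{7} = \frac{\frac{-2 + P}{P + 2 U} \left(\left(5 + U\right) \left(-9\right) + P\right)}{7} = \frac{\frac{-2 + P}{P + 2 U} \left(\left(-45 - 9 U\right) + P\right)}{7} = \frac{\frac{-2 + P}{P + 2 U} \left(-45 + P - 9 U\right)}{7} = \frac{\frac{1}{P + 2 U} \left(-2 + P\right) \left(-45 + P - 9 U\right)}{7} = \frac{\left(-2 + P\right) \left(-45 + P - 9 U\right)}{7 \left(P + 2 U\right)}$)
$- 18 \left(-5 - 4\right) s{\left(-5,3 \right)} = - 18 \left(-5 - 4\right) \frac{90 + \left(-5\right)^{2} - -235 + 18 \cdot 3 - \left(-45\right) 3}{7 \left(-5 + 2 \cdot 3\right)} = - 18 \left(-5 - 4\right) \frac{90 + 25 + 235 + 54 + 135}{7 \left(-5 + 6\right)} = \left(-18\right) \left(-9\right) \frac{1}{7} \cdot 1^{-1} \cdot 539 = 162 \cdot \frac{1}{7} \cdot 1 \cdot 539 = 162 \cdot 77 = 12474$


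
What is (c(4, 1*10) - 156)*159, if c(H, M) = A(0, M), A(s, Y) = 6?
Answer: -23850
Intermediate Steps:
c(H, M) = 6
(c(4, 1*10) - 156)*159 = (6 - 156)*159 = -150*159 = -23850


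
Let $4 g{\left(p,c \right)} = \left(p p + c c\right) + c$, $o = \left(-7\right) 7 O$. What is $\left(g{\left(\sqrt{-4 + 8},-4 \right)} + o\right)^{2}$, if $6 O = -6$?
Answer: $2809$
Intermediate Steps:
$O = -1$ ($O = \frac{1}{6} \left(-6\right) = -1$)
$o = 49$ ($o = \left(-7\right) 7 \left(-1\right) = \left(-49\right) \left(-1\right) = 49$)
$g{\left(p,c \right)} = \frac{c}{4} + \frac{c^{2}}{4} + \frac{p^{2}}{4}$ ($g{\left(p,c \right)} = \frac{\left(p p + c c\right) + c}{4} = \frac{\left(p^{2} + c^{2}\right) + c}{4} = \frac{\left(c^{2} + p^{2}\right) + c}{4} = \frac{c + c^{2} + p^{2}}{4} = \frac{c}{4} + \frac{c^{2}}{4} + \frac{p^{2}}{4}$)
$\left(g{\left(\sqrt{-4 + 8},-4 \right)} + o\right)^{2} = \left(\left(\frac{1}{4} \left(-4\right) + \frac{\left(-4\right)^{2}}{4} + \frac{\left(\sqrt{-4 + 8}\right)^{2}}{4}\right) + 49\right)^{2} = \left(\left(-1 + \frac{1}{4} \cdot 16 + \frac{\left(\sqrt{4}\right)^{2}}{4}\right) + 49\right)^{2} = \left(\left(-1 + 4 + \frac{2^{2}}{4}\right) + 49\right)^{2} = \left(\left(-1 + 4 + \frac{1}{4} \cdot 4\right) + 49\right)^{2} = \left(\left(-1 + 4 + 1\right) + 49\right)^{2} = \left(4 + 49\right)^{2} = 53^{2} = 2809$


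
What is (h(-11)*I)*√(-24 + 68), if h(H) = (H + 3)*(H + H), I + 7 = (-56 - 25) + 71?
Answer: -5984*√11 ≈ -19847.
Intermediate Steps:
I = -17 (I = -7 + ((-56 - 25) + 71) = -7 + (-81 + 71) = -7 - 10 = -17)
h(H) = 2*H*(3 + H) (h(H) = (3 + H)*(2*H) = 2*H*(3 + H))
(h(-11)*I)*√(-24 + 68) = ((2*(-11)*(3 - 11))*(-17))*√(-24 + 68) = ((2*(-11)*(-8))*(-17))*√44 = (176*(-17))*(2*√11) = -5984*√11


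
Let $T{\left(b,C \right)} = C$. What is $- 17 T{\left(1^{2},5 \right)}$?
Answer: $-85$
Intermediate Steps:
$- 17 T{\left(1^{2},5 \right)} = \left(-17\right) 5 = -85$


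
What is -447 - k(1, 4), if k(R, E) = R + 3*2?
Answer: -454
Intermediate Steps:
k(R, E) = 6 + R (k(R, E) = R + 6 = 6 + R)
-447 - k(1, 4) = -447 - (6 + 1) = -447 - 1*7 = -447 - 7 = -454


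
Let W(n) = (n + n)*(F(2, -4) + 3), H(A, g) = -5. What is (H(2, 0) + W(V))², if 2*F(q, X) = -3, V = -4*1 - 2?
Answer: 529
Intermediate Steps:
V = -6 (V = -4 - 2 = -6)
F(q, X) = -3/2 (F(q, X) = (½)*(-3) = -3/2)
W(n) = 3*n (W(n) = (n + n)*(-3/2 + 3) = (2*n)*(3/2) = 3*n)
(H(2, 0) + W(V))² = (-5 + 3*(-6))² = (-5 - 18)² = (-23)² = 529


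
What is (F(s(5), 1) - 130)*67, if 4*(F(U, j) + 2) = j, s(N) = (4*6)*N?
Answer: -35309/4 ≈ -8827.3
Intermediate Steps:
s(N) = 24*N
F(U, j) = -2 + j/4
(F(s(5), 1) - 130)*67 = ((-2 + (1/4)*1) - 130)*67 = ((-2 + 1/4) - 130)*67 = (-7/4 - 130)*67 = -527/4*67 = -35309/4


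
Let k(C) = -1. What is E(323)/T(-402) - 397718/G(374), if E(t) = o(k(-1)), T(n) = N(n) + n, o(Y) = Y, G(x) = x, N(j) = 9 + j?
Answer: -158092718/148665 ≈ -1063.4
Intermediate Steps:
T(n) = 9 + 2*n (T(n) = (9 + n) + n = 9 + 2*n)
E(t) = -1
E(323)/T(-402) - 397718/G(374) = -1/(9 + 2*(-402)) - 397718/374 = -1/(9 - 804) - 397718*1/374 = -1/(-795) - 198859/187 = -1*(-1/795) - 198859/187 = 1/795 - 198859/187 = -158092718/148665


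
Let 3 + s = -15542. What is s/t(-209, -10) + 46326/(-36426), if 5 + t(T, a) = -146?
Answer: 93207824/916721 ≈ 101.68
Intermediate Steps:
t(T, a) = -151 (t(T, a) = -5 - 146 = -151)
s = -15545 (s = -3 - 15542 = -15545)
s/t(-209, -10) + 46326/(-36426) = -15545/(-151) + 46326/(-36426) = -15545*(-1/151) + 46326*(-1/36426) = 15545/151 - 7721/6071 = 93207824/916721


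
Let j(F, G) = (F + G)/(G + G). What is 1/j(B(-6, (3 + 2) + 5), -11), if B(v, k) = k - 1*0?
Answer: 22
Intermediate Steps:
B(v, k) = k (B(v, k) = k + 0 = k)
j(F, G) = (F + G)/(2*G) (j(F, G) = (F + G)/((2*G)) = (F + G)*(1/(2*G)) = (F + G)/(2*G))
1/j(B(-6, (3 + 2) + 5), -11) = 1/((½)*(((3 + 2) + 5) - 11)/(-11)) = 1/((½)*(-1/11)*((5 + 5) - 11)) = 1/((½)*(-1/11)*(10 - 11)) = 1/((½)*(-1/11)*(-1)) = 1/(1/22) = 22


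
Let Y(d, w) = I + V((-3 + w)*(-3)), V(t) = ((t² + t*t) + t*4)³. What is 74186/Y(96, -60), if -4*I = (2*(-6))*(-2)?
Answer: 37093/188167885913193 ≈ 1.9713e-10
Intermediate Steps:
I = -6 (I = -2*(-6)*(-2)/4 = -(-3)*(-2) = -¼*24 = -6)
V(t) = (2*t² + 4*t)³ (V(t) = ((t² + t²) + 4*t)³ = (2*t² + 4*t)³)
Y(d, w) = -6 + 8*(9 - 3*w)³*(11 - 3*w)³ (Y(d, w) = -6 + 8*((-3 + w)*(-3))³*(2 + (-3 + w)*(-3))³ = -6 + 8*(9 - 3*w)³*(2 + (9 - 3*w))³ = -6 + 8*(9 - 3*w)³*(11 - 3*w)³)
74186/Y(96, -60) = 74186/(-6 + 216*(-11 + 3*(-60))³*(-3 - 60)³) = 74186/(-6 + 216*(-11 - 180)³*(-63)³) = 74186/(-6 + 216*(-191)³*(-250047)) = 74186/(-6 + 216*(-6967871)*(-250047)) = 74186/(-6 + 376335771826392) = 74186/376335771826386 = 74186*(1/376335771826386) = 37093/188167885913193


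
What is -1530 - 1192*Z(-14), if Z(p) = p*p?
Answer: -235162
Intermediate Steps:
Z(p) = p**2
-1530 - 1192*Z(-14) = -1530 - 1192*(-14)**2 = -1530 - 1192*196 = -1530 - 233632 = -235162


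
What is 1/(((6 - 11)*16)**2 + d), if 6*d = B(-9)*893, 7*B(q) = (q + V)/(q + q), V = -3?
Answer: 63/404093 ≈ 0.00015590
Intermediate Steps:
B(q) = (-3 + q)/(14*q) (B(q) = ((q - 3)/(q + q))/7 = ((-3 + q)/((2*q)))/7 = ((-3 + q)*(1/(2*q)))/7 = ((-3 + q)/(2*q))/7 = (-3 + q)/(14*q))
d = 893/63 (d = (((1/14)*(-3 - 9)/(-9))*893)/6 = (((1/14)*(-1/9)*(-12))*893)/6 = ((2/21)*893)/6 = (1/6)*(1786/21) = 893/63 ≈ 14.175)
1/(((6 - 11)*16)**2 + d) = 1/(((6 - 11)*16)**2 + 893/63) = 1/((-5*16)**2 + 893/63) = 1/((-80)**2 + 893/63) = 1/(6400 + 893/63) = 1/(404093/63) = 63/404093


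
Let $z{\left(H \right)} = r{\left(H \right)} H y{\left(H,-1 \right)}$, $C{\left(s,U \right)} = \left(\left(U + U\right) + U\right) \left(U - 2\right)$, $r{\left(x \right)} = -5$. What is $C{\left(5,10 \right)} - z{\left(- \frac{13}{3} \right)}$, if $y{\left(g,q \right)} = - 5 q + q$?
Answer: $\frac{460}{3} \approx 153.33$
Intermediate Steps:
$y{\left(g,q \right)} = - 4 q$
$C{\left(s,U \right)} = 3 U \left(-2 + U\right)$ ($C{\left(s,U \right)} = \left(2 U + U\right) \left(-2 + U\right) = 3 U \left(-2 + U\right)$)
$z{\left(H \right)} = - 20 H$ ($z{\left(H \right)} = - 5 H \left(\left(-4\right) \left(-1\right)\right) = - 5 H 4 = - 20 H$)
$C{\left(5,10 \right)} - z{\left(- \frac{13}{3} \right)} = 3 \cdot 10 \left(-2 + 10\right) - - 20 \left(- \frac{13}{3}\right) = 3 \cdot 10 \cdot 8 - - 20 \left(\left(-13\right) \frac{1}{3}\right) = 240 - \left(-20\right) \left(- \frac{13}{3}\right) = 240 - \frac{260}{3} = \frac{460}{3}$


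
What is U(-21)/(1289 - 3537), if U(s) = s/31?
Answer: 21/69688 ≈ 0.00030134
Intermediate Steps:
U(s) = s/31 (U(s) = s*(1/31) = s/31)
U(-21)/(1289 - 3537) = ((1/31)*(-21))/(1289 - 3537) = -21/31/(-2248) = -21/31*(-1/2248) = 21/69688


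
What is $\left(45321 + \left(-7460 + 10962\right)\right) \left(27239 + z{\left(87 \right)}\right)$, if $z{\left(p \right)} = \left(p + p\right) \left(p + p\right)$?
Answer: $2808054845$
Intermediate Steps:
$z{\left(p \right)} = 4 p^{2}$ ($z{\left(p \right)} = 2 p 2 p = 4 p^{2}$)
$\left(45321 + \left(-7460 + 10962\right)\right) \left(27239 + z{\left(87 \right)}\right) = \left(45321 + \left(-7460 + 10962\right)\right) \left(27239 + 4 \cdot 87^{2}\right) = \left(45321 + 3502\right) \left(27239 + 4 \cdot 7569\right) = 48823 \left(27239 + 30276\right) = 48823 \cdot 57515 = 2808054845$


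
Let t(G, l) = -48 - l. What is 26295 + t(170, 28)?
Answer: 26219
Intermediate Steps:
26295 + t(170, 28) = 26295 + (-48 - 1*28) = 26295 + (-48 - 28) = 26295 - 76 = 26219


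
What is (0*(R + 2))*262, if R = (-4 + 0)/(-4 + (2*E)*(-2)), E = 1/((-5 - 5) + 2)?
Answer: 0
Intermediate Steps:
E = -1/8 (E = 1/(-10 + 2) = 1/(-8) = -1/8 ≈ -0.12500)
R = 8/7 (R = (-4 + 0)/(-4 + (2*(-1/8))*(-2)) = -4/(-4 - 1/4*(-2)) = -4/(-4 + 1/2) = -4/(-7/2) = -4*(-2/7) = 8/7 ≈ 1.1429)
(0*(R + 2))*262 = (0*(8/7 + 2))*262 = (0*(22/7))*262 = 0*262 = 0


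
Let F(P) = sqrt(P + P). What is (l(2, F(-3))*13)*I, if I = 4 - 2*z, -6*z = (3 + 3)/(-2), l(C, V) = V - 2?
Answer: -78 + 39*I*sqrt(6) ≈ -78.0 + 95.53*I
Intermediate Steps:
F(P) = sqrt(2)*sqrt(P) (F(P) = sqrt(2*P) = sqrt(2)*sqrt(P))
l(C, V) = -2 + V
z = 1/2 (z = -(3 + 3)/(6*(-2)) = -(-1)/2 = -1/6*(-3) = 1/2 ≈ 0.50000)
I = 3 (I = 4 - 2*1/2 = 4 - 1 = 3)
(l(2, F(-3))*13)*I = ((-2 + sqrt(2)*sqrt(-3))*13)*3 = ((-2 + sqrt(2)*(I*sqrt(3)))*13)*3 = ((-2 + I*sqrt(6))*13)*3 = (-26 + 13*I*sqrt(6))*3 = -78 + 39*I*sqrt(6)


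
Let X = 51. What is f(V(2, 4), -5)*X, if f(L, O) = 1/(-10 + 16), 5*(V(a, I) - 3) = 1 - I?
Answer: 17/2 ≈ 8.5000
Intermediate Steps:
V(a, I) = 16/5 - I/5 (V(a, I) = 3 + (1 - I)/5 = 3 + (⅕ - I/5) = 16/5 - I/5)
f(L, O) = ⅙ (f(L, O) = 1/6 = ⅙)
f(V(2, 4), -5)*X = (⅙)*51 = 17/2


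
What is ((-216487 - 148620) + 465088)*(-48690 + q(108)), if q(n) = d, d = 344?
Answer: -4833681426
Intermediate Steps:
q(n) = 344
((-216487 - 148620) + 465088)*(-48690 + q(108)) = ((-216487 - 148620) + 465088)*(-48690 + 344) = (-365107 + 465088)*(-48346) = 99981*(-48346) = -4833681426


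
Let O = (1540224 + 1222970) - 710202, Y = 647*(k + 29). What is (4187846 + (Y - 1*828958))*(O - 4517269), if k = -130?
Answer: -8116197334857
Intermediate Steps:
Y = -65347 (Y = 647*(-130 + 29) = 647*(-101) = -65347)
O = 2052992 (O = 2763194 - 710202 = 2052992)
(4187846 + (Y - 1*828958))*(O - 4517269) = (4187846 + (-65347 - 1*828958))*(2052992 - 4517269) = (4187846 + (-65347 - 828958))*(-2464277) = (4187846 - 894305)*(-2464277) = 3293541*(-2464277) = -8116197334857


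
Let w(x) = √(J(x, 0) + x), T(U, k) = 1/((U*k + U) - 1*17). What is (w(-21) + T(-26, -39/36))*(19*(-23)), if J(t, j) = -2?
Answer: 2622/89 - 437*I*√23 ≈ 29.461 - 2095.8*I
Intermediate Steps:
T(U, k) = 1/(-17 + U + U*k) (T(U, k) = 1/((U + U*k) - 17) = 1/(-17 + U + U*k))
w(x) = √(-2 + x)
(w(-21) + T(-26, -39/36))*(19*(-23)) = (√(-2 - 21) + 1/(-17 - 26 - (-1014)/36))*(19*(-23)) = (√(-23) + 1/(-17 - 26 - (-1014)/36))*(-437) = (I*√23 + 1/(-17 - 26 - 26*(-13/12)))*(-437) = (I*√23 + 1/(-17 - 26 + 169/6))*(-437) = (I*√23 + 1/(-89/6))*(-437) = (I*√23 - 6/89)*(-437) = (-6/89 + I*√23)*(-437) = 2622/89 - 437*I*√23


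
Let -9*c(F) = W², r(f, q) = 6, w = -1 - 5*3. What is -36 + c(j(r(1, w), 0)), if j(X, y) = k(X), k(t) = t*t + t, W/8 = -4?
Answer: -1348/9 ≈ -149.78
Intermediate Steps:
W = -32 (W = 8*(-4) = -32)
k(t) = t + t² (k(t) = t² + t = t + t²)
w = -16 (w = -1 - 15 = -16)
j(X, y) = X*(1 + X)
c(F) = -1024/9 (c(F) = -⅑*(-32)² = -⅑*1024 = -1024/9)
-36 + c(j(r(1, w), 0)) = -36 - 1024/9 = -1348/9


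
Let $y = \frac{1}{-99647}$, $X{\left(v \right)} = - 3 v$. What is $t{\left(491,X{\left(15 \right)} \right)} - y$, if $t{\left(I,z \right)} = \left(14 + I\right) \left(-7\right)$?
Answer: $- \frac{352252144}{99647} \approx -3535.0$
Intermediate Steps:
$t{\left(I,z \right)} = -98 - 7 I$
$y = - \frac{1}{99647} \approx -1.0035 \cdot 10^{-5}$
$t{\left(491,X{\left(15 \right)} \right)} - y = \left(-98 - 3437\right) - - \frac{1}{99647} = \left(-98 - 3437\right) + \frac{1}{99647} = -3535 + \frac{1}{99647} = - \frac{352252144}{99647}$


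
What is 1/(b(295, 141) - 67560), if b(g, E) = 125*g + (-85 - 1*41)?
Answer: -1/30811 ≈ -3.2456e-5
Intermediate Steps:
b(g, E) = -126 + 125*g (b(g, E) = 125*g + (-85 - 41) = 125*g - 126 = -126 + 125*g)
1/(b(295, 141) - 67560) = 1/((-126 + 125*295) - 67560) = 1/((-126 + 36875) - 67560) = 1/(36749 - 67560) = 1/(-30811) = -1/30811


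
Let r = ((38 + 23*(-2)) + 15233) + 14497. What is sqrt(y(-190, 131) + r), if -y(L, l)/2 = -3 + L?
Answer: 2*sqrt(7527) ≈ 173.52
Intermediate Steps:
y(L, l) = 6 - 2*L (y(L, l) = -2*(-3 + L) = 6 - 2*L)
r = 29722 (r = ((38 - 46) + 15233) + 14497 = (-8 + 15233) + 14497 = 15225 + 14497 = 29722)
sqrt(y(-190, 131) + r) = sqrt((6 - 2*(-190)) + 29722) = sqrt((6 + 380) + 29722) = sqrt(386 + 29722) = sqrt(30108) = 2*sqrt(7527)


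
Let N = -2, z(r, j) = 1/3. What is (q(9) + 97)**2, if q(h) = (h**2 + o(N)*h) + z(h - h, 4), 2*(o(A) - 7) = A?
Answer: 485809/9 ≈ 53979.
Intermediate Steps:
z(r, j) = 1/3
o(A) = 7 + A/2
q(h) = 1/3 + h**2 + 6*h (q(h) = (h**2 + (7 + (1/2)*(-2))*h) + 1/3 = (h**2 + (7 - 1)*h) + 1/3 = (h**2 + 6*h) + 1/3 = 1/3 + h**2 + 6*h)
(q(9) + 97)**2 = ((1/3 + 9**2 + 6*9) + 97)**2 = ((1/3 + 81 + 54) + 97)**2 = (406/3 + 97)**2 = (697/3)**2 = 485809/9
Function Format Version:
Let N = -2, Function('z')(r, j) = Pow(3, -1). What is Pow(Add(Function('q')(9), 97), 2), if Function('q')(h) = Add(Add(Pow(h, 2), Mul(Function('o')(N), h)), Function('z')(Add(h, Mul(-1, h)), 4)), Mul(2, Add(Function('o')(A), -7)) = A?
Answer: Rational(485809, 9) ≈ 53979.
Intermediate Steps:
Function('z')(r, j) = Rational(1, 3)
Function('o')(A) = Add(7, Mul(Rational(1, 2), A))
Function('q')(h) = Add(Rational(1, 3), Pow(h, 2), Mul(6, h)) (Function('q')(h) = Add(Add(Pow(h, 2), Mul(Add(7, Mul(Rational(1, 2), -2)), h)), Rational(1, 3)) = Add(Add(Pow(h, 2), Mul(Add(7, -1), h)), Rational(1, 3)) = Add(Add(Pow(h, 2), Mul(6, h)), Rational(1, 3)) = Add(Rational(1, 3), Pow(h, 2), Mul(6, h)))
Pow(Add(Function('q')(9), 97), 2) = Pow(Add(Add(Rational(1, 3), Pow(9, 2), Mul(6, 9)), 97), 2) = Pow(Add(Add(Rational(1, 3), 81, 54), 97), 2) = Pow(Add(Rational(406, 3), 97), 2) = Pow(Rational(697, 3), 2) = Rational(485809, 9)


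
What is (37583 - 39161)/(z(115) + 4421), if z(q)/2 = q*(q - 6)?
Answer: -1578/29491 ≈ -0.053508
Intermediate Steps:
z(q) = 2*q*(-6 + q) (z(q) = 2*(q*(q - 6)) = 2*(q*(-6 + q)) = 2*q*(-6 + q))
(37583 - 39161)/(z(115) + 4421) = (37583 - 39161)/(2*115*(-6 + 115) + 4421) = -1578/(2*115*109 + 4421) = -1578/(25070 + 4421) = -1578/29491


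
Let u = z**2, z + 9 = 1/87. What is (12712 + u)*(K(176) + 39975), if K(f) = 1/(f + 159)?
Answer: 1296693093668152/2535615 ≈ 5.1139e+8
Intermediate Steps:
z = -782/87 (z = -9 + 1/87 = -782/87 ≈ -8.9885)
u = 611524/7569 (u = (-782/87)**2 = 611524/7569 ≈ 80.793)
K(f) = 1/(159 + f)
(12712 + u)*(K(176) + 39975) = (12712 + 611524/7569)*(1/(159 + 176) + 39975) = 96828652*(1/335 + 39975)/7569 = (96828652/7569)*(13391626/335) = 1296693093668152/2535615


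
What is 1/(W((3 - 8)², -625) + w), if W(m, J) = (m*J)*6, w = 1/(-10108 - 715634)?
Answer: -725742/68038312501 ≈ -1.0667e-5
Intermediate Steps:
w = -1/725742 (w = 1/(-725742) = -1/725742 ≈ -1.3779e-6)
W(m, J) = 6*J*m (W(m, J) = (J*m)*6 = 6*J*m)
1/(W((3 - 8)², -625) + w) = 1/(6*(-625)*(3 - 8)² - 1/725742) = 1/(6*(-625)*(-5)² - 1/725742) = 1/(6*(-625)*25 - 1/725742) = 1/(-93750 - 1/725742) = 1/(-68038312501/725742) = -725742/68038312501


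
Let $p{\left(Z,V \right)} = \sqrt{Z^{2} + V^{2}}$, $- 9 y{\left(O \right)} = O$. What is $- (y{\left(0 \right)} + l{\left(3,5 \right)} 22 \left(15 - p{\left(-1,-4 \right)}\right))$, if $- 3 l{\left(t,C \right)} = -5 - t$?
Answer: $-880 + \frac{176 \sqrt{17}}{3} \approx -638.11$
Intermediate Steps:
$y{\left(O \right)} = - \frac{O}{9}$
$l{\left(t,C \right)} = \frac{5}{3} + \frac{t}{3}$ ($l{\left(t,C \right)} = - \frac{-5 - t}{3} = \frac{5}{3} + \frac{t}{3}$)
$p{\left(Z,V \right)} = \sqrt{V^{2} + Z^{2}}$
$- (y{\left(0 \right)} + l{\left(3,5 \right)} 22 \left(15 - p{\left(-1,-4 \right)}\right)) = - (\left(- \frac{1}{9}\right) 0 + \left(\frac{5}{3} + \frac{1}{3} \cdot 3\right) 22 \left(15 - \sqrt{\left(-4\right)^{2} + \left(-1\right)^{2}}\right)) = - (0 + \left(\frac{5}{3} + 1\right) 22 \left(15 - \sqrt{16 + 1}\right)) = - (0 + \frac{8}{3} \cdot 22 \left(15 - \sqrt{17}\right)) = - (0 + \frac{176 \left(15 - \sqrt{17}\right)}{3}) = - (0 + \left(880 - \frac{176 \sqrt{17}}{3}\right)) = - (880 - \frac{176 \sqrt{17}}{3}) = -880 + \frac{176 \sqrt{17}}{3}$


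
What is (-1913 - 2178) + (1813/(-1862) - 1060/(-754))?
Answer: -58601475/14326 ≈ -4090.6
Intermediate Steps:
(-1913 - 2178) + (1813/(-1862) - 1060/(-754)) = -4091 + (1813*(-1/1862) - 1060*(-1/754)) = -4091 + (-37/38 + 530/377) = -4091 + 6191/14326 = -58601475/14326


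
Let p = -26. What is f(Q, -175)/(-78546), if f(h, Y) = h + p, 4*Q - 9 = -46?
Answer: 47/104728 ≈ 0.00044878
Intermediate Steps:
Q = -37/4 (Q = 9/4 + (¼)*(-46) = 9/4 - 23/2 = -37/4 ≈ -9.2500)
f(h, Y) = -26 + h (f(h, Y) = h - 26 = -26 + h)
f(Q, -175)/(-78546) = (-26 - 37/4)/(-78546) = -141/4*(-1/78546) = 47/104728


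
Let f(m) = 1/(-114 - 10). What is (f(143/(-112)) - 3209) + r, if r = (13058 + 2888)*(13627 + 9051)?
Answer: 44840902195/124 ≈ 3.6162e+8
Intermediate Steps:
f(m) = -1/124 (f(m) = 1/(-124) = -1/124)
r = 361623388 (r = 15946*22678 = 361623388)
(f(143/(-112)) - 3209) + r = (-1/124 - 3209) + 361623388 = -397917/124 + 361623388 = 44840902195/124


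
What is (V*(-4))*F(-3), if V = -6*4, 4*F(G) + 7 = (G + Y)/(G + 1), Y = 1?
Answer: -144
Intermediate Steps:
F(G) = -3/2 (F(G) = -7/4 + ((G + 1)/(G + 1))/4 = -7/4 + ((1 + G)/(1 + G))/4 = -7/4 + (¼)*1 = -7/4 + ¼ = -3/2)
V = -24
(V*(-4))*F(-3) = -24*(-4)*(-3/2) = 96*(-3/2) = -144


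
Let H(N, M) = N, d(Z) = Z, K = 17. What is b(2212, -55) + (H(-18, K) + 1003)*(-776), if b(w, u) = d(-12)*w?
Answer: -790904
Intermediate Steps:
b(w, u) = -12*w
b(2212, -55) + (H(-18, K) + 1003)*(-776) = -12*2212 + (-18 + 1003)*(-776) = -26544 + 985*(-776) = -26544 - 764360 = -790904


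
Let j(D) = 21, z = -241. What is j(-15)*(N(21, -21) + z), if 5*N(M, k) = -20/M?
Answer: -5065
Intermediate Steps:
N(M, k) = -4/M (N(M, k) = (-20/M)/5 = -4/M)
j(-15)*(N(21, -21) + z) = 21*(-4/21 - 241) = 21*(-5065/21) = -5065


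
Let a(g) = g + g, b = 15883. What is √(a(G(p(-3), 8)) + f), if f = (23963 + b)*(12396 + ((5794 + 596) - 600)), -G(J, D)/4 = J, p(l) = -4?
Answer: 2*√181159847 ≈ 26919.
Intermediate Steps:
G(J, D) = -4*J
a(g) = 2*g
f = 724639356 (f = (23963 + 15883)*(12396 + ((5794 + 596) - 600)) = 39846*(12396 + (6390 - 600)) = 39846*(12396 + 5790) = 39846*18186 = 724639356)
√(a(G(p(-3), 8)) + f) = √(2*(-4*(-4)) + 724639356) = √(2*16 + 724639356) = √(32 + 724639356) = √724639388 = 2*√181159847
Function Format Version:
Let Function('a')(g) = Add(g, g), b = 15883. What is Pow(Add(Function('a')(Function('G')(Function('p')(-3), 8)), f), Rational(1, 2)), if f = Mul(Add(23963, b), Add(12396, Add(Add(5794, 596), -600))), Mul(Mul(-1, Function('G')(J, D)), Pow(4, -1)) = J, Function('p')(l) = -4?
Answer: Mul(2, Pow(181159847, Rational(1, 2))) ≈ 26919.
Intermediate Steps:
Function('G')(J, D) = Mul(-4, J)
Function('a')(g) = Mul(2, g)
f = 724639356 (f = Mul(Add(23963, 15883), Add(12396, Add(Add(5794, 596), -600))) = Mul(39846, Add(12396, Add(6390, -600))) = Mul(39846, Add(12396, 5790)) = Mul(39846, 18186) = 724639356)
Pow(Add(Function('a')(Function('G')(Function('p')(-3), 8)), f), Rational(1, 2)) = Pow(Add(Mul(2, Mul(-4, -4)), 724639356), Rational(1, 2)) = Pow(Add(Mul(2, 16), 724639356), Rational(1, 2)) = Pow(Add(32, 724639356), Rational(1, 2)) = Pow(724639388, Rational(1, 2)) = Mul(2, Pow(181159847, Rational(1, 2)))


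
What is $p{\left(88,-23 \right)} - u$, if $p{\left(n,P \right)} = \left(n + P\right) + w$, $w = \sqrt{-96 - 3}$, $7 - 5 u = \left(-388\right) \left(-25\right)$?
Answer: $\frac{10018}{5} + 3 i \sqrt{11} \approx 2003.6 + 9.9499 i$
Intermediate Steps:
$u = - \frac{9693}{5}$ ($u = \frac{7}{5} - \frac{\left(-388\right) \left(-25\right)}{5} = \frac{7}{5} - 1940 = - \frac{9693}{5} \approx -1938.6$)
$w = 3 i \sqrt{11}$ ($w = \sqrt{-99} = 3 i \sqrt{11} \approx 9.9499 i$)
$p{\left(n,P \right)} = P + n + 3 i \sqrt{11}$ ($p{\left(n,P \right)} = \left(n + P\right) + 3 i \sqrt{11} = \left(P + n\right) + 3 i \sqrt{11} = P + n + 3 i \sqrt{11}$)
$p{\left(88,-23 \right)} - u = \left(-23 + 88 + 3 i \sqrt{11}\right) - - \frac{9693}{5} = \left(65 + 3 i \sqrt{11}\right) + \frac{9693}{5} = \frac{10018}{5} + 3 i \sqrt{11}$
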